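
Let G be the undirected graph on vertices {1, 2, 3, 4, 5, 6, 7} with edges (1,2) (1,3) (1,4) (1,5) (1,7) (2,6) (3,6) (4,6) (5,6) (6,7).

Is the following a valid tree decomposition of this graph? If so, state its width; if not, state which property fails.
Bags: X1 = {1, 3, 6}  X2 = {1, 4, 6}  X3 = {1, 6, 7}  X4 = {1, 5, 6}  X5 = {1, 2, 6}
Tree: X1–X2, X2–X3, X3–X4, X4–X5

Yes; width 2.

Checking the three conditions: (i) the bags cover all of {1, 2, 3, 4, 5, 6, 7}; (ii) for each edge, some bag contains both endpoints; (iii) the bags containing any fixed vertex form a subtree. All hold, so the decomposition is valid with width 3 − 1 = 2.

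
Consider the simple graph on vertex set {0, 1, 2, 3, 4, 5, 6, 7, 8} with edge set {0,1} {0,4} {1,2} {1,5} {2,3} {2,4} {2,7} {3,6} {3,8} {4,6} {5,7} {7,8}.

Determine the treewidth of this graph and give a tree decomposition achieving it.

Each bag holds 4 vertices, so the decomposition has width 3, which upper-bounds the treewidth. For the lower bound: the 4 vertex sets {5,7,8}, {3}, {2}, {0,1,4,6} are disjoint, each induces a connected subgraph, and every pair is joined by at least one edge of G. Contracting each set to a single vertex therefore yields K_{4} as a minor, and since treewidth is minor-monotone, tw(G) ≥ tw(K_{4}) = 3. Therefore the treewidth is 3.

Treewidth 3.
Bags: B1 = {3, 5, 7, 8}  B2 = {2, 3, 5, 7}  B3 = {1, 2, 3, 5}  B4 = {1, 2, 3, 6}  B5 = {1, 2, 4, 6}  B6 = {0, 1, 4, 6}
Tree: B1–B2, B2–B3, B3–B4, B4–B5, B5–B6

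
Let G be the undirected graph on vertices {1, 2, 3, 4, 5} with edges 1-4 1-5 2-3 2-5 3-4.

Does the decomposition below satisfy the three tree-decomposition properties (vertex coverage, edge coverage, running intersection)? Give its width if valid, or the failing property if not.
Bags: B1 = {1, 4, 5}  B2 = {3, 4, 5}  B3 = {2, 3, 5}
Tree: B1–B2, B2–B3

Vertex coverage: the bags together contain {1, 2, 3, 4, 5}, the full vertex set. Edge coverage: each edge of G has both endpoints in at least one bag. Running intersection: for every vertex, the bags containing it form a connected subtree. All three properties hold, so this is a valid tree decomposition of width max|bag| − 1 = 2, and hence tw(G) ≤ 2.

Yes; width 2.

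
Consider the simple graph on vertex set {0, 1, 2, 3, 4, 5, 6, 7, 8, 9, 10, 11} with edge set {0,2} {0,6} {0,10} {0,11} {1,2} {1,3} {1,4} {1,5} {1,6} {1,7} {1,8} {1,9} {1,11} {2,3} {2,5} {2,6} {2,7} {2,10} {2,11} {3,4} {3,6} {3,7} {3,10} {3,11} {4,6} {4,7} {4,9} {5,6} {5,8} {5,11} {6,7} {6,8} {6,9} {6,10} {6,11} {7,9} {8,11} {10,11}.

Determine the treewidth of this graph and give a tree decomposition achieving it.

Treewidth 4.
One optimal decomposition is:
Bags: B1 = {1, 2, 3, 6, 11}  B2 = {2, 3, 6, 10, 11}  B3 = {1, 2, 3, 6, 7}  B4 = {1, 2, 5, 6, 11}  B5 = {1, 5, 6, 8, 11}  B6 = {0, 2, 6, 10, 11}  B7 = {1, 3, 4, 6, 7}  B8 = {1, 4, 6, 7, 9}
Tree: B1–B2, B1–B3, B1–B4, B4–B5, B2–B6, B3–B7, B7–B8

Each bag holds 5 vertices, so the decomposition has width 4, which upper-bounds the treewidth. Conversely, {0, 2, 6, 10, 11} is a clique of size 5, and the vertices of any clique must share a bag in every tree decomposition; so some bag has ≥ 5 vertices and tw(G) ≥ 4. Therefore the treewidth is 4.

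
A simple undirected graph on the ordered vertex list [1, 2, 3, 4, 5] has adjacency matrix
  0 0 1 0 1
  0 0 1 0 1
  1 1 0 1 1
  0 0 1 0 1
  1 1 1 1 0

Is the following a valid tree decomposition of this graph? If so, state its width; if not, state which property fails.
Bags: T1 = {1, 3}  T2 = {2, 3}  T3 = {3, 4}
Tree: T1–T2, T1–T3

A tree decomposition must satisfy three properties: every vertex lies in some bag; for every edge, both endpoints lie together in some bag; and for every vertex, the bags containing it form a connected subtree. Here vertex 5 appears in no bag, so the decomposition is invalid.

No — vertex 5 appears in no bag.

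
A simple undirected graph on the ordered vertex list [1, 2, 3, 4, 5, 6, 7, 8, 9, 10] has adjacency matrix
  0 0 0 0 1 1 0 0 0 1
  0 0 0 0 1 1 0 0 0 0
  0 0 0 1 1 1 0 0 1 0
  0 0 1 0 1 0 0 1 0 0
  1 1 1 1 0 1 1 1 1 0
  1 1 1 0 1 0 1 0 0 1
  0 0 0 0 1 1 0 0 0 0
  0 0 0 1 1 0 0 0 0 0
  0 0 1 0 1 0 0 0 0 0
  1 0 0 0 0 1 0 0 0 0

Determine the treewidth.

A width-2 tree decomposition is:
Bags: B1 = {3, 5, 6}  B2 = {2, 5, 6}  B3 = {1, 5, 6}  B4 = {3, 5, 9}  B5 = {3, 4, 5}  B6 = {4, 5, 8}  B7 = {1, 6, 10}  B8 = {5, 6, 7}
Tree: B1–B2, B1–B3, B1–B4, B4–B5, B5–B6, B3–B7, B2–B8
Every bag has size at most 3, so the width is 3 − 1 = 2 and tw(G) ≤ 2. For the lower bound, the 3 vertices {1, 6, 10} are pairwise adjacent, and any tree decomposition puts a clique entirely inside one bag — forcing width ≥ 2. Hence tw(G) = 2 exactly.

2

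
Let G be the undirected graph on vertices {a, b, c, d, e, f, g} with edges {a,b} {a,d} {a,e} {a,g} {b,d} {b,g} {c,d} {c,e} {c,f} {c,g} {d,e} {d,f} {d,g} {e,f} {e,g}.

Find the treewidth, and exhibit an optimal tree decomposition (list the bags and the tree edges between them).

Treewidth 3.
One optimal decomposition is:
Bags: B1 = {a, d, e, g}  B2 = {c, d, e, g}  B3 = {a, b, d, g}  B4 = {c, d, e, f}
Tree: B1–B2, B1–B3, B2–B4

The largest bag has 4 vertices, giving width 3; this decomposition certifies tw(G) ≤ 3. On the other hand G contains the 4-clique {c, d, e, g}. A clique must lie in a single bag of any decomposition, so no decomposition can have width below 3. Hence tw(G) = 3 exactly.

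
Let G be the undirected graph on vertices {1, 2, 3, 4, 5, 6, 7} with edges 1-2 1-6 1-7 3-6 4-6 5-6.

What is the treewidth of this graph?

A width-1 tree decomposition is:
Bags: B1 = {5, 6}  B2 = {3, 6}  B3 = {4, 6}  B4 = {1, 6}  B5 = {1, 7}  B6 = {1, 2}
Tree: B1–B2, B1–B3, B3–B4, B4–B5, B4–B6
Each bag holds 2 vertices, so the decomposition has width 1, which upper-bounds the treewidth. G has an edge, so its treewidth is at least 1. Hence tw(G) = 1 exactly.

1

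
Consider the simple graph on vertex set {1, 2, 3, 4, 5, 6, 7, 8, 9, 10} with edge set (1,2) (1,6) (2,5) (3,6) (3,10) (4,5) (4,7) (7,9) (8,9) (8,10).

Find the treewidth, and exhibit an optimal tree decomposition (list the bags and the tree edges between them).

Treewidth 2.
Bags: B1 = {1, 2, 5}  B2 = {1, 4, 5}  B3 = {1, 4, 7}  B4 = {1, 7, 9}  B5 = {1, 8, 9}  B6 = {1, 8, 10}  B7 = {1, 3, 10}  B8 = {1, 3, 6}
Tree: B1–B2, B2–B3, B3–B4, B4–B5, B5–B6, B6–B7, B7–B8

Every bag has size at most 3, so the width is 3 − 1 = 2 and tw(G) ≤ 2. The edges 1–2–5–4–7–9–8–10–3–6–1 form a cycle, so G is not a tree and its treewidth is at least 2. Therefore the treewidth is 2.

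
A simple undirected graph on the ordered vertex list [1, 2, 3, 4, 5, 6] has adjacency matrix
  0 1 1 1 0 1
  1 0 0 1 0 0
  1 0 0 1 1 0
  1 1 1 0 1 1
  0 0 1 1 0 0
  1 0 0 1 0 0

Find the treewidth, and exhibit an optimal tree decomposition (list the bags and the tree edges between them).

Treewidth 2.
One such decomposition:
Bags: B1 = {1, 3, 4}  B2 = {1, 4, 6}  B3 = {3, 4, 5}  B4 = {1, 2, 4}
Tree: B1–B2, B1–B3, B2–B4

Each bag holds 3 vertices, so the decomposition has width 2, which upper-bounds the treewidth. Conversely, {1, 2, 4} is a clique of size 3, and the vertices of any clique must share a bag in every tree decomposition; so some bag has ≥ 3 vertices and tw(G) ≥ 2. The upper and lower bounds meet at 2, so that is the treewidth.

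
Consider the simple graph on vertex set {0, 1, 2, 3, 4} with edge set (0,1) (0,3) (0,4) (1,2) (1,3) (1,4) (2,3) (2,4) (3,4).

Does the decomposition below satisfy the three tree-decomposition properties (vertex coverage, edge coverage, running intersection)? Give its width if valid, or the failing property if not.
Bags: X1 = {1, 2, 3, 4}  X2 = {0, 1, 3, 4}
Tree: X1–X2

Checking the three conditions: (i) the bags cover all of {0, 1, 2, 3, 4}; (ii) for each edge, some bag contains both endpoints; (iii) the bags containing any fixed vertex form a subtree. All hold, so the decomposition is valid with width 4 − 1 = 3.

Yes; width 3.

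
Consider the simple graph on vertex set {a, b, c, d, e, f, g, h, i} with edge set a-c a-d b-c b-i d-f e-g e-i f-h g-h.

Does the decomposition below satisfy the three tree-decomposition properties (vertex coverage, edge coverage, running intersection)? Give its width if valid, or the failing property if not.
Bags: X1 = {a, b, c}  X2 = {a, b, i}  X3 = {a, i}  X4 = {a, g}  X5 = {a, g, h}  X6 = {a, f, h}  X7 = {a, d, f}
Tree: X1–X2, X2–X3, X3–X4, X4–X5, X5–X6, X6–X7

No — vertex e appears in no bag.

A tree decomposition must satisfy three properties: every vertex lies in some bag; for every edge, both endpoints lie together in some bag; and for every vertex, the bags containing it form a connected subtree. Here vertex e appears in no bag, so the decomposition is invalid.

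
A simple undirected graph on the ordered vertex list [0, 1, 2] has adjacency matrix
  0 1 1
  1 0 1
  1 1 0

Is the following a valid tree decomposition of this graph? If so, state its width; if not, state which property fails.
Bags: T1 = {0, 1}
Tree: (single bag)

A tree decomposition must satisfy three properties: every vertex lies in some bag; for every edge, both endpoints lie together in some bag; and for every vertex, the bags containing it form a connected subtree. Here vertex 2 appears in no bag, so the decomposition is invalid.

No — vertex 2 appears in no bag.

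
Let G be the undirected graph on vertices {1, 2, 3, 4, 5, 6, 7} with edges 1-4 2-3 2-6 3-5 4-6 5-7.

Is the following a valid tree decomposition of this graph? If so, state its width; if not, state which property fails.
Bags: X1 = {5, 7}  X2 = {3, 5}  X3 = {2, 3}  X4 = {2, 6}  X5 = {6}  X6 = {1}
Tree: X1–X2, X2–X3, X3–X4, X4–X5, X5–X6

A tree decomposition must satisfy three properties: every vertex lies in some bag; for every edge, both endpoints lie together in some bag; and for every vertex, the bags containing it form a connected subtree. Here vertex 4 appears in no bag, so the decomposition is invalid.

No — vertex 4 appears in no bag.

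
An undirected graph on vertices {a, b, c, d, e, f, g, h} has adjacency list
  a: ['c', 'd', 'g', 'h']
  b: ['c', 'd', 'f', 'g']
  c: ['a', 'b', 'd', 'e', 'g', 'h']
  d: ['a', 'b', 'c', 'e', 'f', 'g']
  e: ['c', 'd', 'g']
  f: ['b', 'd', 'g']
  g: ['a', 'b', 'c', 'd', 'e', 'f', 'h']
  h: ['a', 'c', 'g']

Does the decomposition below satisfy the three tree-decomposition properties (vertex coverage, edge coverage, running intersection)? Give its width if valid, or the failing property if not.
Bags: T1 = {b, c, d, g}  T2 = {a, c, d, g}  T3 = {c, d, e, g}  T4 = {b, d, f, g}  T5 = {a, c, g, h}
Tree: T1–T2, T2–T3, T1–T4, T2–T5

Yes; width 3.

Every vertex of G appears in some bag (union = {a, b, c, d, e, f, g, h}); every edge is covered by a bag; and for each vertex v the set of bags containing v is connected in the bag tree. The decomposition is therefore valid. The largest bag has 4 vertices, so the width is 3.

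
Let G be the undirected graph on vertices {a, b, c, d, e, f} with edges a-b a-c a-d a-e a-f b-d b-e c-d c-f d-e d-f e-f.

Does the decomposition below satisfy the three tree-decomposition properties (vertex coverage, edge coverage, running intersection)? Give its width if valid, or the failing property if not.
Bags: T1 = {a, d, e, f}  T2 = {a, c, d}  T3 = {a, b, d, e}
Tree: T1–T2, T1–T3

A tree decomposition must satisfy three properties: every vertex lies in some bag; for every edge, both endpoints lie together in some bag; and for every vertex, the bags containing it form a connected subtree. Here edge (f,c) lies in no bag, so the decomposition is invalid.

No — edge (f,c) lies in no bag.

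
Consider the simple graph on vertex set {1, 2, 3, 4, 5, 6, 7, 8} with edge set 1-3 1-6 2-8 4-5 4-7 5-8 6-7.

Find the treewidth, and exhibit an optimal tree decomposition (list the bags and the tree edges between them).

Every bag has size at most 2, so the width is 2 − 1 = 1 and tw(G) ≤ 1. Since G has at least one edge (e.g. 2–8), it is not an edgeless graph, so tw(G) ≥ 1. Therefore the treewidth is 1.

Treewidth 1.
One such decomposition:
Bags: B1 = {2, 8}  B2 = {5, 8}  B3 = {4, 5}  B4 = {4, 7}  B5 = {6, 7}  B6 = {1, 6}  B7 = {1, 3}
Tree: B1–B2, B2–B3, B3–B4, B4–B5, B5–B6, B6–B7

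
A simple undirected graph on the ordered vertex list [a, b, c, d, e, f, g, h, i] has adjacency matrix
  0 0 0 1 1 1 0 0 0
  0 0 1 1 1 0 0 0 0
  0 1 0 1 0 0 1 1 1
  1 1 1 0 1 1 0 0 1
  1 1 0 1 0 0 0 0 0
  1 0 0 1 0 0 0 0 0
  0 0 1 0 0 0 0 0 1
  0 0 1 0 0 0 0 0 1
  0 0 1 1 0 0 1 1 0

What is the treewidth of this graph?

2

A width-2 tree decomposition is:
Bags: B1 = {c, h, i}  B2 = {c, d, i}  B3 = {b, c, d}  B4 = {b, d, e}  B5 = {a, d, e}  B6 = {a, d, f}  B7 = {c, g, i}
Tree: B1–B2, B2–B3, B3–B4, B4–B5, B5–B6, B1–B7
Every bag has size at most 3, so the width is 3 − 1 = 2 and tw(G) ≤ 2. Conversely, {a, d, e} is a clique of size 3, and the vertices of any clique must share a bag in every tree decomposition; so some bag has ≥ 3 vertices and tw(G) ≥ 2. The upper and lower bounds meet at 2, so that is the treewidth.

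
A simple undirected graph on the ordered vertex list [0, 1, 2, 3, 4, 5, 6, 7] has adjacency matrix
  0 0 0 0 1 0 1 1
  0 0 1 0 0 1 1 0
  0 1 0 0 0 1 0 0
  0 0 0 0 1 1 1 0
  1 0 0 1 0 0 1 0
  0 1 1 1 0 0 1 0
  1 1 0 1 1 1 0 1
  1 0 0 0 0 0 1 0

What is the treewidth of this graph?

A width-2 tree decomposition is:
Bags: B1 = {3, 4, 6}  B2 = {0, 4, 6}  B3 = {0, 6, 7}  B4 = {3, 5, 6}  B5 = {1, 5, 6}  B6 = {1, 2, 5}
Tree: B1–B2, B2–B3, B1–B4, B4–B5, B5–B6
Every bag has size at most 3, so the width is 3 − 1 = 2 and tw(G) ≤ 2. Conversely, {1, 2, 5} is a clique of size 3, and the vertices of any clique must share a bag in every tree decomposition; so some bag has ≥ 3 vertices and tw(G) ≥ 2. Therefore the treewidth is 2.

2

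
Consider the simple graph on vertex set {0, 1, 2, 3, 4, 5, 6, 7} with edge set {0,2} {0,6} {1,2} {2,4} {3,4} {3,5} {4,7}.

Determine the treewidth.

A width-1 tree decomposition is:
Bags: B1 = {0, 2}  B2 = {2, 4}  B3 = {0, 6}  B4 = {3, 4}  B5 = {3, 5}  B6 = {1, 2}  B7 = {4, 7}
Tree: B1–B2, B1–B3, B2–B4, B4–B5, B1–B6, B2–B7
Every bag has size at most 2, so the width is 2 − 1 = 1 and tw(G) ≤ 1. Any graph with an edge has treewidth ≥ 1, and G has the edge 2–0. Combining the bounds, tw(G) = 1.

1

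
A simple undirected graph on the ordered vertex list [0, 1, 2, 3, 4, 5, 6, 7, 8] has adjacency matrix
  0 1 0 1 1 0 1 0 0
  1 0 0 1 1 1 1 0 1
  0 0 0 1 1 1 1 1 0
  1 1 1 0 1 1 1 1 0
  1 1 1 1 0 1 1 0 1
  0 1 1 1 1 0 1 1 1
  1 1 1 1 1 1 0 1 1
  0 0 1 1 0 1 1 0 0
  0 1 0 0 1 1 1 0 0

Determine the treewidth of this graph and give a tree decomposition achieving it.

Treewidth 4.
Bags: B1 = {1, 3, 4, 5, 6}  B2 = {2, 3, 4, 5, 6}  B3 = {1, 4, 5, 6, 8}  B4 = {0, 1, 3, 4, 6}  B5 = {2, 3, 5, 6, 7}
Tree: B1–B2, B1–B3, B1–B4, B2–B5

Each bag holds 5 vertices, so the decomposition has width 4, which upper-bounds the treewidth. On the other hand G contains the 5-clique {1, 4, 5, 6, 8}. A clique must lie in a single bag of any decomposition, so no decomposition can have width below 4. Hence tw(G) = 4 exactly.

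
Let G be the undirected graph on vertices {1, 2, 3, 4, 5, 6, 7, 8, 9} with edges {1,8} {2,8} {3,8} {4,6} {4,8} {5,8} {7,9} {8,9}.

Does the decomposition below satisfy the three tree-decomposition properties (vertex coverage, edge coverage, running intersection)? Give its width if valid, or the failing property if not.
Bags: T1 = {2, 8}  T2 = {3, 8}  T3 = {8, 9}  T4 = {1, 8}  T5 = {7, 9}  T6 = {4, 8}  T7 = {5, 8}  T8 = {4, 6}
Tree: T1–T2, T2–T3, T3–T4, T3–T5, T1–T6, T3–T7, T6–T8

Checking the three conditions: (i) the bags cover all of {1, 2, 3, 4, 5, 6, 7, 8, 9}; (ii) for each edge, some bag contains both endpoints; (iii) the bags containing any fixed vertex form a subtree. All hold, so the decomposition is valid with width 2 − 1 = 1.

Yes; width 1.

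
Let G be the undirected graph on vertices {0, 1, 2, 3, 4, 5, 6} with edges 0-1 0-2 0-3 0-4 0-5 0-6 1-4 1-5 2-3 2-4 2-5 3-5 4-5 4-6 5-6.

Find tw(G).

3

A width-3 tree decomposition is:
Bags: B1 = {0, 2, 4, 5}  B2 = {0, 2, 3, 5}  B3 = {0, 4, 5, 6}  B4 = {0, 1, 4, 5}
Tree: B1–B2, B1–B3, B3–B4
Every bag has size at most 4, so the width is 4 − 1 = 3 and tw(G) ≤ 3. On the other hand G contains the 4-clique {0, 2, 3, 5}. A clique must lie in a single bag of any decomposition, so no decomposition can have width below 3. Combining the bounds, tw(G) = 3.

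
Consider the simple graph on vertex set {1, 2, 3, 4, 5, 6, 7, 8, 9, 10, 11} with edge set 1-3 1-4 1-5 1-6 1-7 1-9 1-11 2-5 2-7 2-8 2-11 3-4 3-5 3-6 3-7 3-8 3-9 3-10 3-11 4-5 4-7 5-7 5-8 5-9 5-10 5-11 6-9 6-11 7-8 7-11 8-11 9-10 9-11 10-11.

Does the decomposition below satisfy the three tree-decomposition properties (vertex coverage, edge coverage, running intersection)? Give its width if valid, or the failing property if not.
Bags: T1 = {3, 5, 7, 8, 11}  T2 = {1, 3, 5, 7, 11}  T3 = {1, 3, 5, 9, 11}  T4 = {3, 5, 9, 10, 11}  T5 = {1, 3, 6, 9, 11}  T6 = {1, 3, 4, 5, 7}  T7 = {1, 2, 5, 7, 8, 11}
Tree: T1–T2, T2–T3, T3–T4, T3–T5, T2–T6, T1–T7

A tree decomposition must satisfy three properties: every vertex lies in some bag; for every edge, both endpoints lie together in some bag; and for every vertex, the bags containing it form a connected subtree. Here bags containing vertex 1 are not connected in the tree, so the decomposition is invalid.

No — bags containing vertex 1 are not connected in the tree.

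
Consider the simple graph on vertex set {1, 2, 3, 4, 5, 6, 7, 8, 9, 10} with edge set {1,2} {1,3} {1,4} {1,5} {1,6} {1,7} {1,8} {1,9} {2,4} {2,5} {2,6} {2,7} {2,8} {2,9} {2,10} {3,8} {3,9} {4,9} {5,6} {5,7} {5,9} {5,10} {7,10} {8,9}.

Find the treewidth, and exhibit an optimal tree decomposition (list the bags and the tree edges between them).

Treewidth 3.
Bags: B1 = {1, 2, 4, 9}  B2 = {1, 2, 5, 9}  B3 = {1, 2, 8, 9}  B4 = {1, 2, 5, 7}  B5 = {1, 2, 5, 6}  B6 = {2, 5, 7, 10}  B7 = {1, 3, 8, 9}
Tree: B1–B2, B2–B3, B2–B4, B4–B5, B4–B6, B3–B7

Every bag has size at most 4, so the width is 4 − 1 = 3 and tw(G) ≤ 3. Conversely, {1, 2, 8, 9} is a clique of size 4, and the vertices of any clique must share a bag in every tree decomposition; so some bag has ≥ 4 vertices and tw(G) ≥ 3. Combining the bounds, tw(G) = 3.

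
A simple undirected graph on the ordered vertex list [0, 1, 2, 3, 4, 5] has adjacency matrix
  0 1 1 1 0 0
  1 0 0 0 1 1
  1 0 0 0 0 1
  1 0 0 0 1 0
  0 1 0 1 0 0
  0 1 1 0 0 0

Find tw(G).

2

A width-2 tree decomposition is:
Bags: B1 = {1, 3, 4}  B2 = {0, 1, 3}  B3 = {0, 1, 5}  B4 = {0, 2, 5}
Tree: B1–B2, B2–B3, B3–B4
The largest bag has 3 vertices, giving width 2; this decomposition certifies tw(G) ≤ 2. Since 4–3–0–1–4 is a cycle in G, G is not acyclic. Forests are exactly the graphs of treewidth ≤ 1, so tw(G) ≥ 2. The upper and lower bounds meet at 2, so that is the treewidth.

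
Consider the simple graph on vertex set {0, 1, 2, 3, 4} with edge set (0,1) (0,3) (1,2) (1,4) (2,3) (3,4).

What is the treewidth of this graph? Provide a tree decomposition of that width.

Every bag has size at most 3, so the width is 3 − 1 = 2 and tw(G) ≤ 2. Since 0–1–4–3–0 is a cycle in G, G is not acyclic. Forests are exactly the graphs of treewidth ≤ 1, so tw(G) ≥ 2. The upper and lower bounds meet at 2, so that is the treewidth.

Treewidth 2.
Bags: B1 = {0, 1, 3}  B2 = {1, 3, 4}  B3 = {1, 2, 3}
Tree: B1–B2, B2–B3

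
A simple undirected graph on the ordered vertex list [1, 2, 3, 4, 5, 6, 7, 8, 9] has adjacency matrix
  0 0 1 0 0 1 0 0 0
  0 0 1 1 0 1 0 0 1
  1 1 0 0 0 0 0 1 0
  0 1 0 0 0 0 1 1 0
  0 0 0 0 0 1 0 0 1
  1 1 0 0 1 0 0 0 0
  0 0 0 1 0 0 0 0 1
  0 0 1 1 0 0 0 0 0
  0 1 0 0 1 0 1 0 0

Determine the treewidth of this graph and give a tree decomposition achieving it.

Every bag has size at most 4, so the width is 4 − 1 = 3 and tw(G) ≤ 3. For the lower bound: the 4 vertex sets {1,5,6}, {3}, {2}, {4,7,8,9} are disjoint, each induces a connected subgraph, and every pair is joined by at least one edge of G. Contracting each set to a single vertex therefore yields K_{4} as a minor, and since treewidth is minor-monotone, tw(G) ≥ tw(K_{4}) = 3. The upper and lower bounds meet at 3, so that is the treewidth.

Treewidth 3.
One optimal decomposition is:
Bags: B1 = {1, 3, 5, 6}  B2 = {2, 3, 5, 6}  B3 = {2, 3, 5, 9}  B4 = {2, 3, 8, 9}  B5 = {2, 4, 8, 9}  B6 = {4, 7, 8, 9}
Tree: B1–B2, B2–B3, B3–B4, B4–B5, B5–B6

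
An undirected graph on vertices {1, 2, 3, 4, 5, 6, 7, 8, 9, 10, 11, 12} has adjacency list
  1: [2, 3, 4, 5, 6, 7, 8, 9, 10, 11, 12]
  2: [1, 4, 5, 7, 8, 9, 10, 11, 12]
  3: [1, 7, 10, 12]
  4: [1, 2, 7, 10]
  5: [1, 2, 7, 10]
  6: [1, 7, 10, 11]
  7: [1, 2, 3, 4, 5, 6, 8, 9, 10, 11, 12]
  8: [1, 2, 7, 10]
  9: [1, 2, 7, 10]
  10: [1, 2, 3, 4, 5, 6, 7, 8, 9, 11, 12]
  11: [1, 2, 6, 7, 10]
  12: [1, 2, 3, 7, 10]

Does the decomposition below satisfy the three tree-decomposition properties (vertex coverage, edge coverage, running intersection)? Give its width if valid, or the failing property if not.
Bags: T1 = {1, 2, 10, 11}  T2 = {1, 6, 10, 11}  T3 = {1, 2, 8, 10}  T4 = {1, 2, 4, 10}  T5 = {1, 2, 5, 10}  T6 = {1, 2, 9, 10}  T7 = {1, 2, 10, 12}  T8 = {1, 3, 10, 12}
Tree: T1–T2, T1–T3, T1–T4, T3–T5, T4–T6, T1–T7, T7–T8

No — vertex 7 appears in no bag.

A tree decomposition must satisfy three properties: every vertex lies in some bag; for every edge, both endpoints lie together in some bag; and for every vertex, the bags containing it form a connected subtree. Here vertex 7 appears in no bag, so the decomposition is invalid.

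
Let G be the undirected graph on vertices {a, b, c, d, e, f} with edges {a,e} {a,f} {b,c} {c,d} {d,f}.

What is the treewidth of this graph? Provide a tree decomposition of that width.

Treewidth 1.
Bags: B1 = {b, c}  B2 = {c, d}  B3 = {d, f}  B4 = {a, f}  B5 = {a, e}
Tree: B1–B2, B2–B3, B3–B4, B4–B5

Every bag has size at most 2, so the width is 2 − 1 = 1 and tw(G) ≤ 1. Since G has at least one edge (e.g. b–c), it is not an edgeless graph, so tw(G) ≥ 1. Therefore the treewidth is 1.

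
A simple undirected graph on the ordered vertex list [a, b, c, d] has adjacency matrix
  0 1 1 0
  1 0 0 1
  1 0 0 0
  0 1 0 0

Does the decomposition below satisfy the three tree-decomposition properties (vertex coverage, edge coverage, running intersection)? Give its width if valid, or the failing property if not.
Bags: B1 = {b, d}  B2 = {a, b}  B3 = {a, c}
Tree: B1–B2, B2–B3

Yes; width 1.

Vertex coverage: the bags together contain {a, b, c, d}, the full vertex set. Edge coverage: each edge of G has both endpoints in at least one bag. Running intersection: for every vertex, the bags containing it form a connected subtree. All three properties hold, so this is a valid tree decomposition of width max|bag| − 1 = 1, and hence tw(G) ≤ 1.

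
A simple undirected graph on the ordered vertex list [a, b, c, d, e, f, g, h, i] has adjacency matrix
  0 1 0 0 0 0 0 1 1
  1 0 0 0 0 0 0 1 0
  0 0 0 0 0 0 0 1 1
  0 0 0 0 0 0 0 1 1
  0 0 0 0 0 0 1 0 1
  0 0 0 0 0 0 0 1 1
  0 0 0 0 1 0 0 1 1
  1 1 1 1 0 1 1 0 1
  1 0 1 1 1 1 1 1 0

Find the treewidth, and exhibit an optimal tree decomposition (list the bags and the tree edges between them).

Treewidth 2.
One such decomposition:
Bags: B1 = {d, h, i}  B2 = {f, h, i}  B3 = {c, h, i}  B4 = {g, h, i}  B5 = {a, h, i}  B6 = {a, b, h}  B7 = {e, g, i}
Tree: B1–B2, B1–B3, B3–B4, B3–B5, B5–B6, B4–B7

Every bag has size at most 3, so the width is 3 − 1 = 2 and tw(G) ≤ 2. On the other hand G contains the 3-clique {e, g, i}. A clique must lie in a single bag of any decomposition, so no decomposition can have width below 2. Therefore the treewidth is 2.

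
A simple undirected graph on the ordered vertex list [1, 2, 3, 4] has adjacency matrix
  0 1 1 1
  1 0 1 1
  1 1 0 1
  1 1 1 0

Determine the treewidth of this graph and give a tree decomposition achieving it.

Treewidth 3.
One optimal decomposition is:
Bags: B1 = {1, 2, 3, 4}
Tree: (single bag)

With just one bag of size 4, the width is 4 − 1 = 3, so tw(G) ≤ 3. On the other hand G contains the 4-clique {1, 2, 3, 4}. A clique must lie in a single bag of any decomposition, so no decomposition can have width below 3. Hence tw(G) = 3 exactly.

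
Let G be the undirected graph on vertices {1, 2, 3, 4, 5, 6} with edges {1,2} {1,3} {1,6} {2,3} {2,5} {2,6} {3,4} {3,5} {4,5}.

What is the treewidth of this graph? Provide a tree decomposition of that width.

Treewidth 2.
One optimal decomposition is:
Bags: B1 = {1, 2, 3}  B2 = {1, 2, 6}  B3 = {2, 3, 5}  B4 = {3, 4, 5}
Tree: B1–B2, B1–B3, B3–B4

The largest bag has 3 vertices, giving width 2; this decomposition certifies tw(G) ≤ 2. On the other hand G contains the 3-clique {1, 2, 3}. A clique must lie in a single bag of any decomposition, so no decomposition can have width below 2. The upper and lower bounds meet at 2, so that is the treewidth.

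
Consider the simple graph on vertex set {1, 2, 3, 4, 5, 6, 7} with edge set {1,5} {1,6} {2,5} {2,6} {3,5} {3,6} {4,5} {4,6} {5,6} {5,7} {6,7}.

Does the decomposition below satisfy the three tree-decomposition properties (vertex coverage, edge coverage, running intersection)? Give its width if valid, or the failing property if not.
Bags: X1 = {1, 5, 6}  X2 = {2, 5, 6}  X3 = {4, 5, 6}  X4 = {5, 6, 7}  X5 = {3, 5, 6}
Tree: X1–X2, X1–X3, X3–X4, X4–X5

Yes; width 2.

Checking the three conditions: (i) the bags cover all of {1, 2, 3, 4, 5, 6, 7}; (ii) for each edge, some bag contains both endpoints; (iii) the bags containing any fixed vertex form a subtree. All hold, so the decomposition is valid with width 3 − 1 = 2.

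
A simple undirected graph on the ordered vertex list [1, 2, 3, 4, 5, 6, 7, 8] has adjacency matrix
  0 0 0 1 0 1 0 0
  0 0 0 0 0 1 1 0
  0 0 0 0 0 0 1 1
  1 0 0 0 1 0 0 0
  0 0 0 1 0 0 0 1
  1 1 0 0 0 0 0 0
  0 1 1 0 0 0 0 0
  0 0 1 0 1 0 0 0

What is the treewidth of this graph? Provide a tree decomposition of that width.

Each bag holds 3 vertices, so the decomposition has width 2, which upper-bounds the treewidth. For the lower bound, G contains the cycle 8–3–7–2–6–1–4–5–8, so G is not a forest; only forests have treewidth ≤ 1, hence tw(G) ≥ 2. Therefore the treewidth is 2.

Treewidth 2.
One optimal decomposition is:
Bags: B1 = {3, 7, 8}  B2 = {2, 7, 8}  B3 = {2, 6, 8}  B4 = {1, 6, 8}  B5 = {1, 4, 8}  B6 = {4, 5, 8}
Tree: B1–B2, B2–B3, B3–B4, B4–B5, B5–B6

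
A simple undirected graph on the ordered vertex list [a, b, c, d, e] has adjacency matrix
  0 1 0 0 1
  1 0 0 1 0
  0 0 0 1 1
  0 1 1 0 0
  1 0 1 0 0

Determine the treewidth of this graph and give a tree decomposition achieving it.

Treewidth 2.
Bags: B1 = {b, c, d}  B2 = {a, b, c}  B3 = {a, c, e}
Tree: B1–B2, B2–B3

Each bag holds 3 vertices, so the decomposition has width 2, which upper-bounds the treewidth. Since c–d–b–a–e–c is a cycle in G, G is not acyclic. Forests are exactly the graphs of treewidth ≤ 1, so tw(G) ≥ 2. The upper and lower bounds meet at 2, so that is the treewidth.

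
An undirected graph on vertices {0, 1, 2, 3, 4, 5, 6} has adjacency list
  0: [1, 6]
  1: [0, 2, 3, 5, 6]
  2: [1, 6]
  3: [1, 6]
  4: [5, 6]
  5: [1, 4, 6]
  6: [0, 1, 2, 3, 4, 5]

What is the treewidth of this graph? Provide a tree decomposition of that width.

Treewidth 2.
One optimal decomposition is:
Bags: B1 = {1, 2, 6}  B2 = {0, 1, 6}  B3 = {1, 5, 6}  B4 = {4, 5, 6}  B5 = {1, 3, 6}
Tree: B1–B2, B1–B3, B3–B4, B3–B5

Each bag holds 3 vertices, so the decomposition has width 2, which upper-bounds the treewidth. On the other hand G contains the 3-clique {0, 1, 6}. A clique must lie in a single bag of any decomposition, so no decomposition can have width below 2. Hence tw(G) = 2 exactly.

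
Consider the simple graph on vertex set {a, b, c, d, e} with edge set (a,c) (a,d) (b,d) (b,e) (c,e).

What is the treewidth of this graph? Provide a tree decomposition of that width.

The largest bag has 3 vertices, giving width 2; this decomposition certifies tw(G) ≤ 2. For the lower bound, G contains the cycle e–b–d–a–c–e, so G is not a forest; only forests have treewidth ≤ 1, hence tw(G) ≥ 2. The upper and lower bounds meet at 2, so that is the treewidth.

Treewidth 2.
Bags: B1 = {b, d, e}  B2 = {a, d, e}  B3 = {a, c, e}
Tree: B1–B2, B2–B3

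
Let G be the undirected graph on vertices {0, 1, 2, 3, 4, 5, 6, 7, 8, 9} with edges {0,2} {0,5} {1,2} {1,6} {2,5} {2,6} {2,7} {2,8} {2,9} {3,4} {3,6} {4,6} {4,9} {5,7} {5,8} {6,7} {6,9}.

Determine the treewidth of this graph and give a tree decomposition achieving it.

Treewidth 2.
One optimal decomposition is:
Bags: B1 = {2, 6, 7}  B2 = {2, 5, 7}  B3 = {2, 6, 9}  B4 = {4, 6, 9}  B5 = {3, 4, 6}  B6 = {1, 2, 6}  B7 = {0, 2, 5}  B8 = {2, 5, 8}
Tree: B1–B2, B1–B3, B3–B4, B4–B5, B1–B6, B2–B7, B2–B8

Every bag has size at most 3, so the width is 3 − 1 = 2 and tw(G) ≤ 2. Conversely, {1, 2, 6} is a clique of size 3, and the vertices of any clique must share a bag in every tree decomposition; so some bag has ≥ 3 vertices and tw(G) ≥ 2. Therefore the treewidth is 2.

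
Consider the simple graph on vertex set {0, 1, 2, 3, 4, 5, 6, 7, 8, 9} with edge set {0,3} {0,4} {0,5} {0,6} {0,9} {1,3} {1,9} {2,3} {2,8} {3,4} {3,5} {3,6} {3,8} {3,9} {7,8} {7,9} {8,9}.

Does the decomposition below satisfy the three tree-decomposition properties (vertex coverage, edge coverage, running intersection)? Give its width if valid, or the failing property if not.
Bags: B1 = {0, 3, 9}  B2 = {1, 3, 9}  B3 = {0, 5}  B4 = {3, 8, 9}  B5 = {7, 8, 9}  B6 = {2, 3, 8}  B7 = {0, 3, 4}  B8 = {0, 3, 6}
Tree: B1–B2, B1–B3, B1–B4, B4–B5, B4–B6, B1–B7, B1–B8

No — edge (3,5) lies in no bag.

A tree decomposition must satisfy three properties: every vertex lies in some bag; for every edge, both endpoints lie together in some bag; and for every vertex, the bags containing it form a connected subtree. Here edge (3,5) lies in no bag, so the decomposition is invalid.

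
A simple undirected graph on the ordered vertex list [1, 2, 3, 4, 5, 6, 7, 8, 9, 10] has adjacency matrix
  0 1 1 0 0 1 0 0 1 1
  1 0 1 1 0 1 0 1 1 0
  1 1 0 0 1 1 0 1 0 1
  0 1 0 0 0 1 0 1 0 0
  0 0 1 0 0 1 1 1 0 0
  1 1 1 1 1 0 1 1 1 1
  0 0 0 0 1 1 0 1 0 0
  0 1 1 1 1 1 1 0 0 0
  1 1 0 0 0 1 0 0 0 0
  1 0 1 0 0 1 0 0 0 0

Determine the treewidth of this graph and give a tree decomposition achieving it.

Each bag holds 4 vertices, so the decomposition has width 3, which upper-bounds the treewidth. On the other hand G contains the 4-clique {2, 3, 6, 8}. A clique must lie in a single bag of any decomposition, so no decomposition can have width below 3. Combining the bounds, tw(G) = 3.

Treewidth 3.
One such decomposition:
Bags: B1 = {1, 3, 6, 10}  B2 = {1, 2, 3, 6}  B3 = {2, 3, 6, 8}  B4 = {3, 5, 6, 8}  B5 = {2, 4, 6, 8}  B6 = {1, 2, 6, 9}  B7 = {5, 6, 7, 8}
Tree: B1–B2, B2–B3, B3–B4, B3–B5, B2–B6, B4–B7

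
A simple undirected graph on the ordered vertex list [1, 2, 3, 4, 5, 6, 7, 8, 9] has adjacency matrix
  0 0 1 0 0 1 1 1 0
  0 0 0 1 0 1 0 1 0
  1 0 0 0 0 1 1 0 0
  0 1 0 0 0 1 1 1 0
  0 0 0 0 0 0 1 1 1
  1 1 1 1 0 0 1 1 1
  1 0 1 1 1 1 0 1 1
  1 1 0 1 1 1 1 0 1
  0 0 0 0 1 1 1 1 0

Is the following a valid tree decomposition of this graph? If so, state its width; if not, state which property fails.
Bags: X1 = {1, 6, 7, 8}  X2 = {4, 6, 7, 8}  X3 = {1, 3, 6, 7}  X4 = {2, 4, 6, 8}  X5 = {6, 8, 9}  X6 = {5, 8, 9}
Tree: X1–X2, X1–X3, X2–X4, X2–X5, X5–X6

No — edge (7,9) lies in no bag.

A tree decomposition must satisfy three properties: every vertex lies in some bag; for every edge, both endpoints lie together in some bag; and for every vertex, the bags containing it form a connected subtree. Here edge (7,9) lies in no bag, so the decomposition is invalid.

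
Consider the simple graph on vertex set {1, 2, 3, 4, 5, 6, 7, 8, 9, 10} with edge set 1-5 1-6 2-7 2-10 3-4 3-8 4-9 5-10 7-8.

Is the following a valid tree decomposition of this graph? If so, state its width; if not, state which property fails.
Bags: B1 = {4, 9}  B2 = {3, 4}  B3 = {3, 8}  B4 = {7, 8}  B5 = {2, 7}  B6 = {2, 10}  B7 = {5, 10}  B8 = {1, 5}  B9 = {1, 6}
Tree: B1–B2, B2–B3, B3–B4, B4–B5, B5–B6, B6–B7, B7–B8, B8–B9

Vertex coverage: the bags together contain {1, 2, 3, 4, 5, 6, 7, 8, 9, 10}, the full vertex set. Edge coverage: each edge of G has both endpoints in at least one bag. Running intersection: for every vertex, the bags containing it form a connected subtree. All three properties hold, so this is a valid tree decomposition of width max|bag| − 1 = 1, and hence tw(G) ≤ 1.

Yes; width 1.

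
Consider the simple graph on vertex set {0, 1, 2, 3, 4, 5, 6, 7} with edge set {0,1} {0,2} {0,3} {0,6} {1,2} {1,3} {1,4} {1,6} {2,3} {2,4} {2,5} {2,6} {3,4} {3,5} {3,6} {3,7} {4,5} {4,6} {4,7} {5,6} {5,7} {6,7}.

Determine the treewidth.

4

A width-4 tree decomposition is:
Bags: B1 = {1, 2, 3, 4, 6}  B2 = {2, 3, 4, 5, 6}  B3 = {0, 1, 2, 3, 6}  B4 = {3, 4, 5, 6, 7}
Tree: B1–B2, B1–B3, B2–B4
Each bag holds 5 vertices, so the decomposition has width 4, which upper-bounds the treewidth. Conversely, {0, 1, 2, 3, 6} is a clique of size 5, and the vertices of any clique must share a bag in every tree decomposition; so some bag has ≥ 5 vertices and tw(G) ≥ 4. Therefore the treewidth is 4.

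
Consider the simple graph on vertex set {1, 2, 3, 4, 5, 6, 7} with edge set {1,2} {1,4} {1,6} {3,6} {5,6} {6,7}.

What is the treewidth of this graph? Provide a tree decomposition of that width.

Treewidth 1.
One optimal decomposition is:
Bags: B1 = {1, 6}  B2 = {5, 6}  B3 = {1, 2}  B4 = {6, 7}  B5 = {3, 6}  B6 = {1, 4}
Tree: B1–B2, B1–B3, B2–B4, B2–B5, B3–B6

Every bag has size at most 2, so the width is 2 − 1 = 1 and tw(G) ≤ 1. Since G has at least one edge (e.g. 6–1), it is not an edgeless graph, so tw(G) ≥ 1. The upper and lower bounds meet at 1, so that is the treewidth.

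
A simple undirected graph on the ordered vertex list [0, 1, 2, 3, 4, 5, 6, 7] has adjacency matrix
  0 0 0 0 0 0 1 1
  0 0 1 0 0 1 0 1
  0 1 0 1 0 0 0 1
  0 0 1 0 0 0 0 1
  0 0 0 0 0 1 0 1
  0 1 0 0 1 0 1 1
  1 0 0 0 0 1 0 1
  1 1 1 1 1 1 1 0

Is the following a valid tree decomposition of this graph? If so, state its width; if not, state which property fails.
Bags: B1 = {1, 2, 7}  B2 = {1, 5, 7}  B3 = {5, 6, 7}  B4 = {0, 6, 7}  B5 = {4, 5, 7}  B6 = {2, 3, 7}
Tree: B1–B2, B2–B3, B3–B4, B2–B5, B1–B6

Yes; width 2.

Checking the three conditions: (i) the bags cover all of {0, 1, 2, 3, 4, 5, 6, 7}; (ii) for each edge, some bag contains both endpoints; (iii) the bags containing any fixed vertex form a subtree. All hold, so the decomposition is valid with width 3 − 1 = 2.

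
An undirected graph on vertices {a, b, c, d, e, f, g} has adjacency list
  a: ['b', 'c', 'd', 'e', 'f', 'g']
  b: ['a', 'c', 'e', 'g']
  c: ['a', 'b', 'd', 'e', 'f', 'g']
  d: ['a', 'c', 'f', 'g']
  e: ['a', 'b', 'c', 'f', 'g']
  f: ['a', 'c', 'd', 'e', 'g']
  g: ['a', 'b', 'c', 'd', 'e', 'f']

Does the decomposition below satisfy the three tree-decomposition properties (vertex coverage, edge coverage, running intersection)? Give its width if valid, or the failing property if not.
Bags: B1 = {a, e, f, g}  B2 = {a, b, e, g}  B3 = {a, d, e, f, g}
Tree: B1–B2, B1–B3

A tree decomposition must satisfy three properties: every vertex lies in some bag; for every edge, both endpoints lie together in some bag; and for every vertex, the bags containing it form a connected subtree. Here vertex c appears in no bag, so the decomposition is invalid.

No — vertex c appears in no bag.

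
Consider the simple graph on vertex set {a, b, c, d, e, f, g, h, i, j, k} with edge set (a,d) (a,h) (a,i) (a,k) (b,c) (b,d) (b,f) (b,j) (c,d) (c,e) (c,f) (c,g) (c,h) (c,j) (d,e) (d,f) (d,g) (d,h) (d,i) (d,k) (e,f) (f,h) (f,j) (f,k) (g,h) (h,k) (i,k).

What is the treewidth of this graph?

A width-3 tree decomposition is:
Bags: B1 = {c, d, f, h}  B2 = {c, d, e, f}  B3 = {c, d, g, h}  B4 = {d, f, h, k}  B5 = {a, d, h, k}  B6 = {b, c, d, f}  B7 = {b, c, f, j}  B8 = {a, d, i, k}
Tree: B1–B2, B1–B3, B1–B4, B4–B5, B1–B6, B6–B7, B5–B8
Every bag has size at most 4, so the width is 4 − 1 = 3 and tw(G) ≤ 3. On the other hand G contains the 4-clique {c, d, g, h}. A clique must lie in a single bag of any decomposition, so no decomposition can have width below 3. The upper and lower bounds meet at 3, so that is the treewidth.

3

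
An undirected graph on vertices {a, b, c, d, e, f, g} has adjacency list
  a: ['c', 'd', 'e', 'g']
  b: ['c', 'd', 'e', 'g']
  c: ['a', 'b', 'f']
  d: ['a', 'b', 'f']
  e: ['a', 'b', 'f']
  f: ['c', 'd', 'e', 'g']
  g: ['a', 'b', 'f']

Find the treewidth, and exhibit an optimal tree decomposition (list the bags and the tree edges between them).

Each bag holds 4 vertices, so the decomposition has width 3, which upper-bounds the treewidth. For the lower bound: the 4 vertex sets {c,f}, {a,e}, {b}, {g} are disjoint, each induces a connected subgraph, and every pair is joined by at least one edge of G. Contracting each set to a single vertex therefore yields K_{4} as a minor, and since treewidth is minor-monotone, tw(G) ≥ tw(K_{4}) = 3. Hence tw(G) = 3 exactly.

Treewidth 3.
One optimal decomposition is:
Bags: B1 = {a, b, c, f}  B2 = {a, b, e, f}  B3 = {a, b, f, g}  B4 = {a, b, d, f}
Tree: B1–B2, B2–B3, B3–B4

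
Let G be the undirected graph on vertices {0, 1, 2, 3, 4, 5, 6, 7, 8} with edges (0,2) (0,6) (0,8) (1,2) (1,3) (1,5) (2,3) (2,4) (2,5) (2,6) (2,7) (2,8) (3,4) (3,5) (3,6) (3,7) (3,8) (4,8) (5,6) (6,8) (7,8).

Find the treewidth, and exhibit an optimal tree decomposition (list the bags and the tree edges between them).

Treewidth 3.
Bags: B1 = {2, 3, 6, 8}  B2 = {2, 3, 5, 6}  B3 = {2, 3, 7, 8}  B4 = {0, 2, 6, 8}  B5 = {2, 3, 4, 8}  B6 = {1, 2, 3, 5}
Tree: B1–B2, B1–B3, B1–B4, B1–B5, B2–B6

Each bag holds 4 vertices, so the decomposition has width 3, which upper-bounds the treewidth. Conversely, {0, 2, 6, 8} is a clique of size 4, and the vertices of any clique must share a bag in every tree decomposition; so some bag has ≥ 4 vertices and tw(G) ≥ 3. Hence tw(G) = 3 exactly.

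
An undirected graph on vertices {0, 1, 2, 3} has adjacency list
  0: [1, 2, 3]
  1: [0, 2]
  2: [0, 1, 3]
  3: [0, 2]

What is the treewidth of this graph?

2

A width-2 tree decomposition is:
Bags: B1 = {0, 2, 3}  B2 = {0, 1, 2}
Tree: B1–B2
Every bag has size at most 3, so the width is 3 − 1 = 2 and tw(G) ≤ 2. On the other hand G contains the 3-clique {0, 1, 2}. A clique must lie in a single bag of any decomposition, so no decomposition can have width below 2. Hence tw(G) = 2 exactly.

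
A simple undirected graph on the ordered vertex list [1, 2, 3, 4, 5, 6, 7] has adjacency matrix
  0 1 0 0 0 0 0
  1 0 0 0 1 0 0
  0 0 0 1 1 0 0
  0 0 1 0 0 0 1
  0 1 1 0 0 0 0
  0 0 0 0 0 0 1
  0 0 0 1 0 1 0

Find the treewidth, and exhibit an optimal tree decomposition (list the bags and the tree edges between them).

The largest bag has 2 vertices, giving width 1; this decomposition certifies tw(G) ≤ 1. Any graph with an edge has treewidth ≥ 1, and G has the edge 6–7. The upper and lower bounds meet at 1, so that is the treewidth.

Treewidth 1.
One optimal decomposition is:
Bags: B1 = {6, 7}  B2 = {4, 7}  B3 = {3, 4}  B4 = {3, 5}  B5 = {2, 5}  B6 = {1, 2}
Tree: B1–B2, B2–B3, B3–B4, B4–B5, B5–B6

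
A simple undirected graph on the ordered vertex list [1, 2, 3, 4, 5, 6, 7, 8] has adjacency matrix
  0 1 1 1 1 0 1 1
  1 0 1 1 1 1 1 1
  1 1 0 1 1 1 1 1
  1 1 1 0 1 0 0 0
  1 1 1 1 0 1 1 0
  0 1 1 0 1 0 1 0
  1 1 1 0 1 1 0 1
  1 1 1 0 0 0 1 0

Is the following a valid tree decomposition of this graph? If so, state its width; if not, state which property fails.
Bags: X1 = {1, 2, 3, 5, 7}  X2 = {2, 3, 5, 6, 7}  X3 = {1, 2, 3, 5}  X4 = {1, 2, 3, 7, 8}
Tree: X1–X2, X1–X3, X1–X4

No — vertex 4 appears in no bag.

A tree decomposition must satisfy three properties: every vertex lies in some bag; for every edge, both endpoints lie together in some bag; and for every vertex, the bags containing it form a connected subtree. Here vertex 4 appears in no bag, so the decomposition is invalid.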